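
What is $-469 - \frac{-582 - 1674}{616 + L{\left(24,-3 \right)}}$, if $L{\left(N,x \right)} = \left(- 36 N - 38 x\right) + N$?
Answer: $- \frac{26923}{55} \approx -489.51$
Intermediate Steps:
$L{\left(N,x \right)} = - 38 x - 35 N$ ($L{\left(N,x \right)} = \left(- 38 x - 36 N\right) + N = - 38 x - 35 N$)
$-469 - \frac{-582 - 1674}{616 + L{\left(24,-3 \right)}} = -469 - \frac{-582 - 1674}{616 - 726} = -469 - - \frac{2256}{616 + \left(114 - 840\right)} = -469 - - \frac{2256}{616 - 726} = -469 - - \frac{2256}{-110} = -469 - \left(-2256\right) \left(- \frac{1}{110}\right) = -469 - \frac{1128}{55} = - \frac{26923}{55}$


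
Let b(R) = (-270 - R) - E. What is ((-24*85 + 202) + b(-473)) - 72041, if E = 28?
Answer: -73704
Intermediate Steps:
b(R) = -298 - R (b(R) = (-270 - R) - 1*28 = (-270 - R) - 28 = -298 - R)
((-24*85 + 202) + b(-473)) - 72041 = ((-24*85 + 202) + (-298 - 1*(-473))) - 72041 = ((-2040 + 202) + (-298 + 473)) - 72041 = (-1838 + 175) - 72041 = -1663 - 72041 = -73704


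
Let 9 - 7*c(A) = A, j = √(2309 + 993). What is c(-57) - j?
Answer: 66/7 - √3302 ≈ -48.034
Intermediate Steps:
j = √3302 ≈ 57.463
c(A) = 9/7 - A/7
c(-57) - j = (9/7 - ⅐*(-57)) - √3302 = (9/7 + 57/7) - √3302 = 66/7 - √3302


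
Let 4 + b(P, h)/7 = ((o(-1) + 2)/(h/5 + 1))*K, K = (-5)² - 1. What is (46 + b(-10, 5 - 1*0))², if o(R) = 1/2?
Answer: 51984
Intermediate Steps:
o(R) = ½ (o(R) = 1*(½) = ½)
K = 24 (K = 25 - 1 = 24)
b(P, h) = -28 + 420/(1 + h/5) (b(P, h) = -28 + 7*(((½ + 2)/(h/5 + 1))*24) = -28 + 7*((5/(2*(h*(⅕) + 1)))*24) = -28 + 7*((5/(2*(h/5 + 1)))*24) = -28 + 7*((5/(2*(1 + h/5)))*24) = -28 + 7*(60/(1 + h/5)) = -28 + 420/(1 + h/5))
(46 + b(-10, 5 - 1*0))² = (46 + 28*(70 - (5 - 1*0))/(5 + (5 - 1*0)))² = (46 + 28*(70 - (5 + 0))/(5 + (5 + 0)))² = (46 + 28*(70 - 1*5)/(5 + 5))² = (46 + 28*(70 - 5)/10)² = (46 + 28*(⅒)*65)² = (46 + 182)² = 228² = 51984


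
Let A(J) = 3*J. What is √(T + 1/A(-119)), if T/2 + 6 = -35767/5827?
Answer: I*√105065243653587/2080239 ≈ 4.9274*I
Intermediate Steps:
T = -141458/5827 (T = -12 + 2*(-35767/5827) = -12 - 71534/5827 = -141458/5827 ≈ -24.276)
√(T + 1/A(-119)) = √(-141458/5827 + 1/(3*(-119))) = √(-141458/5827 + 1/(-357)) = √(-141458/5827 - 1/357) = √(-50506333/2080239) = I*√105065243653587/2080239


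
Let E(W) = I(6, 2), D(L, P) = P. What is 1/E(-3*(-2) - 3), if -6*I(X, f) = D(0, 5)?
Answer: -6/5 ≈ -1.2000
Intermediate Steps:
I(X, f) = -5/6 (I(X, f) = -1/6*5 = -5/6)
E(W) = -5/6
1/E(-3*(-2) - 3) = 1/(-5/6) = -6/5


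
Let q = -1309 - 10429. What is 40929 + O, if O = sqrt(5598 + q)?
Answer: 40929 + 2*I*sqrt(1535) ≈ 40929.0 + 78.358*I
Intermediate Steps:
q = -11738
O = 2*I*sqrt(1535) (O = sqrt(5598 - 11738) = sqrt(-6140) = 2*I*sqrt(1535) ≈ 78.358*I)
40929 + O = 40929 + 2*I*sqrt(1535)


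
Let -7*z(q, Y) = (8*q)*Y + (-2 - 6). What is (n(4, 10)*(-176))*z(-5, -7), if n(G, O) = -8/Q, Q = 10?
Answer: -191488/35 ≈ -5471.1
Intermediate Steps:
n(G, O) = -⅘ (n(G, O) = -8/10 = -8*⅒ = -⅘)
z(q, Y) = 8/7 - 8*Y*q/7 (z(q, Y) = -((8*q)*Y + (-2 - 6))/7 = -(8*Y*q - 8)/7 = -(-8 + 8*Y*q)/7 = 8/7 - 8*Y*q/7)
(n(4, 10)*(-176))*z(-5, -7) = (-⅘*(-176))*(8/7 - 8/7*(-7)*(-5)) = 704*(8/7 - 40)/5 = (704/5)*(-272/7) = -191488/35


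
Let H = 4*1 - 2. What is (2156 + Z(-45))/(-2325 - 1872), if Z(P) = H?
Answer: -2158/4197 ≈ -0.51418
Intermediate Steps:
H = 2 (H = 4 - 2 = 2)
Z(P) = 2
(2156 + Z(-45))/(-2325 - 1872) = (2156 + 2)/(-2325 - 1872) = 2158/(-4197) = 2158*(-1/4197) = -2158/4197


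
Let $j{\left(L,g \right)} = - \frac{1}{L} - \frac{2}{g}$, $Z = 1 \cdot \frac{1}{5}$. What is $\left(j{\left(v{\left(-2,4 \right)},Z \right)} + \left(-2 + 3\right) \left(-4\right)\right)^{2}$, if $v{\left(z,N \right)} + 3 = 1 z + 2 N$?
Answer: $\frac{1849}{9} \approx 205.44$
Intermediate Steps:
$Z = \frac{1}{5}$ ($Z = 1 \cdot \frac{1}{5} = \frac{1}{5} \approx 0.2$)
$v{\left(z,N \right)} = -3 + z + 2 N$ ($v{\left(z,N \right)} = -3 + \left(1 z + 2 N\right) = -3 + \left(z + 2 N\right) = -3 + z + 2 N$)
$\left(j{\left(v{\left(-2,4 \right)},Z \right)} + \left(-2 + 3\right) \left(-4\right)\right)^{2} = \left(\left(- \frac{1}{-3 - 2 + 2 \cdot 4} - 2 \frac{1}{\frac{1}{5}}\right) + \left(-2 + 3\right) \left(-4\right)\right)^{2} = \left(\left(- \frac{1}{-3 - 2 + 8} - 10\right) + 1 \left(-4\right)\right)^{2} = \left(\left(- \frac{1}{3} - 10\right) - 4\right)^{2} = \left(- \frac{31}{3} - 4\right)^{2} = \left(- \frac{43}{3}\right)^{2} = \frac{1849}{9}$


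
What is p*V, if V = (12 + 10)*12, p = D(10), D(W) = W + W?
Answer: 5280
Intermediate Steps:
D(W) = 2*W
p = 20 (p = 2*10 = 20)
V = 264 (V = 22*12 = 264)
p*V = 20*264 = 5280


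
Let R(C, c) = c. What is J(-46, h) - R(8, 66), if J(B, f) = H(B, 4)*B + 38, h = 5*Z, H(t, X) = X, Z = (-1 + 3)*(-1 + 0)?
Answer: -212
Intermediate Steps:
Z = -2 (Z = 2*(-1) = -2)
h = -10 (h = 5*(-2) = -10)
J(B, f) = 38 + 4*B (J(B, f) = 4*B + 38 = 38 + 4*B)
J(-46, h) - R(8, 66) = (38 + 4*(-46)) - 1*66 = (38 - 184) - 66 = -146 - 66 = -212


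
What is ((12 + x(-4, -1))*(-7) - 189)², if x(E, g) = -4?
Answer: 60025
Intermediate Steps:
((12 + x(-4, -1))*(-7) - 189)² = ((12 - 4)*(-7) - 189)² = (8*(-7) - 189)² = (-56 - 189)² = (-245)² = 60025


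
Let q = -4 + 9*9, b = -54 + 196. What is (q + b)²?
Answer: 47961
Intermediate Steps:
b = 142
q = 77 (q = -4 + 81 = 77)
(q + b)² = (77 + 142)² = 219² = 47961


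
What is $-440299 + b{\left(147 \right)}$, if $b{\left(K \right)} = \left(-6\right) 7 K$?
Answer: $-446473$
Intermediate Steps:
$b{\left(K \right)} = - 42 K$
$-440299 + b{\left(147 \right)} = -440299 - 6174 = -446473$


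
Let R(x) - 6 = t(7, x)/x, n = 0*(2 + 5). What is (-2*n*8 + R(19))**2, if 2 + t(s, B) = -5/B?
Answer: 4507129/130321 ≈ 34.585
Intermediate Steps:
t(s, B) = -2 - 5/B
n = 0 (n = 0*7 = 0)
R(x) = 6 + (-2 - 5/x)/x
(-2*n*8 + R(19))**2 = (-2*0*8 + (6 - 5/19**2 - 2/19))**2 = (0*8 + (6 - 5*1/361 - 2*1/19))**2 = (0 + (6 - 5/361 - 2/19))**2 = (0 + 2123/361)**2 = (2123/361)**2 = 4507129/130321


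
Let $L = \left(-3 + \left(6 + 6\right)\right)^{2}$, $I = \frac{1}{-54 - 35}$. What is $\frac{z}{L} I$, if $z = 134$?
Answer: $- \frac{134}{7209} \approx -0.018588$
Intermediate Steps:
$I = - \frac{1}{89}$ ($I = \frac{1}{-89} = - \frac{1}{89} \approx -0.011236$)
$L = 81$ ($L = \left(-3 + 12\right)^{2} = 9^{2} = 81$)
$\frac{z}{L} I = \frac{134}{81} \left(- \frac{1}{89}\right) = - \frac{134}{7209}$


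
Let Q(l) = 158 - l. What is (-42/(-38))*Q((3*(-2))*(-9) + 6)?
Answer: 2058/19 ≈ 108.32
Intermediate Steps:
(-42/(-38))*Q((3*(-2))*(-9) + 6) = (-42/(-38))*(158 - ((3*(-2))*(-9) + 6)) = (-42*(-1/38))*(158 - (-6*(-9) + 6)) = 21*(158 - (54 + 6))/19 = 21*(158 - 1*60)/19 = 21*(158 - 60)/19 = (21/19)*98 = 2058/19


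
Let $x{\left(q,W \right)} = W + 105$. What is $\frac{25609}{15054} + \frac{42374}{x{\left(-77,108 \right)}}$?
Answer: $\frac{71483657}{356278} \approx 200.64$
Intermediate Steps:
$x{\left(q,W \right)} = 105 + W$
$\frac{25609}{15054} + \frac{42374}{x{\left(-77,108 \right)}} = \frac{25609}{15054} + \frac{42374}{105 + 108} = 25609 \cdot \frac{1}{15054} + \frac{42374}{213} = \frac{25609}{15054} + 42374 \cdot \frac{1}{213} = \frac{25609}{15054} + \frac{42374}{213} = \frac{71483657}{356278}$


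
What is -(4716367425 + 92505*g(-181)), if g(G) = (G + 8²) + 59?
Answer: -4711002135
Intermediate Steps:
g(G) = 123 + G (g(G) = (G + 64) + 59 = (64 + G) + 59 = 123 + G)
-(4716367425 + 92505*g(-181)) = -92505/(1/((123 - 181) + 50985)) = -92505/(1/(-58 + 50985)) = -92505/(1/50927) = -92505/1/50927 = -92505*50927 = -4711002135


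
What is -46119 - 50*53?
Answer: -48769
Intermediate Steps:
-46119 - 50*53 = -46119 - 1*2650 = -46119 - 2650 = -48769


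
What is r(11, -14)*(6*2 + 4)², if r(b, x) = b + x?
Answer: -768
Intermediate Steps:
r(11, -14)*(6*2 + 4)² = (11 - 14)*(6*2 + 4)² = -3*(12 + 4)² = -3*16² = -3*256 = -768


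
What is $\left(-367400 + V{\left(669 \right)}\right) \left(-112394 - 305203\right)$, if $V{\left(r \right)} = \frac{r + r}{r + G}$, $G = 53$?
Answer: $\frac{55386195373407}{361} \approx 1.5342 \cdot 10^{11}$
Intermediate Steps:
$V{\left(r \right)} = \frac{2 r}{53 + r}$ ($V{\left(r \right)} = \frac{r + r}{r + 53} = \frac{2 r}{53 + r}$)
$\left(-367400 + V{\left(669 \right)}\right) \left(-112394 - 305203\right) = \left(-367400 + 2 \cdot 669 \frac{1}{53 + 669}\right) \left(-112394 - 305203\right) = \left(-367400 + 2 \cdot 669 \cdot \frac{1}{722}\right) \left(-417597\right) = \left(-367400 + \frac{669}{361}\right) \left(-417597\right) = \left(- \frac{132630731}{361}\right) \left(-417597\right) = \frac{55386195373407}{361}$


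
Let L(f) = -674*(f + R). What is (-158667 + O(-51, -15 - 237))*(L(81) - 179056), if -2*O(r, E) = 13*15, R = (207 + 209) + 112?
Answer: 93595165569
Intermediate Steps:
R = 528 (R = 416 + 112 = 528)
O(r, E) = -195/2 (O(r, E) = -13*15/2 = -½*195 = -195/2)
L(f) = -355872 - 674*f (L(f) = -674*(f + 528) = -674*(528 + f) = -355872 - 674*f)
(-158667 + O(-51, -15 - 237))*(L(81) - 179056) = (-158667 - 195/2)*((-355872 - 674*81) - 179056) = -317529*((-355872 - 54594) - 179056)/2 = -317529*(-410466 - 179056)/2 = -317529/2*(-589522) = 93595165569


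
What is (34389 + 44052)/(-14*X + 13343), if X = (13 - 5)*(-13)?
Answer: 26147/4933 ≈ 5.3004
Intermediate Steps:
X = -104 (X = 8*(-13) = -104)
(34389 + 44052)/(-14*X + 13343) = (34389 + 44052)/(-14*(-104) + 13343) = 78441/(1456 + 13343) = 78441/14799 = 78441*(1/14799) = 26147/4933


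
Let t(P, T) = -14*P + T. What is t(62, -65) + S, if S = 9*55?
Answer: -438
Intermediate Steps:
S = 495
t(P, T) = T - 14*P
t(62, -65) + S = (-65 - 14*62) + 495 = (-65 - 868) + 495 = -933 + 495 = -438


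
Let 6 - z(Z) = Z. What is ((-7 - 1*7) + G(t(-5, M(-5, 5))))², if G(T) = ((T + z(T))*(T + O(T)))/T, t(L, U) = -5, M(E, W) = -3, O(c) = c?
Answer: 4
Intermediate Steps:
z(Z) = 6 - Z
G(T) = 12 (G(T) = ((T + (6 - T))*(T + T))/T = (6*(2*T))/T = (12*T)/T = 12)
((-7 - 1*7) + G(t(-5, M(-5, 5))))² = ((-7 - 1*7) + 12)² = ((-7 - 7) + 12)² = (-14 + 12)² = (-2)² = 4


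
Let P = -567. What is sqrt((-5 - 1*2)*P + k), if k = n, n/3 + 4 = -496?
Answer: sqrt(2469) ≈ 49.689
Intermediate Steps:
n = -1500 (n = -12 + 3*(-496) = -12 - 1488 = -1500)
k = -1500
sqrt((-5 - 1*2)*P + k) = sqrt((-5 - 1*2)*(-567) - 1500) = sqrt((-5 - 2)*(-567) - 1500) = sqrt(-7*(-567) - 1500) = sqrt(3969 - 1500) = sqrt(2469)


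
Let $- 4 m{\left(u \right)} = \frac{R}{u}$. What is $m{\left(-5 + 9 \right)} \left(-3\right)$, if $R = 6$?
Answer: $\frac{9}{8} \approx 1.125$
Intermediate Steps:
$m{\left(u \right)} = - \frac{3}{2 u}$ ($m{\left(u \right)} = - \frac{6 \frac{1}{u}}{4} = - \frac{3}{2 u}$)
$m{\left(-5 + 9 \right)} \left(-3\right) = - \frac{3}{2 \left(-5 + 9\right)} \left(-3\right) = - \frac{3}{2 \cdot 4} \left(-3\right) = \left(- \frac{3}{2}\right) \frac{1}{4} \left(-3\right) = \left(- \frac{3}{8}\right) \left(-3\right) = \frac{9}{8}$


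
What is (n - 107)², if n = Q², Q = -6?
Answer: 5041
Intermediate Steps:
n = 36 (n = (-6)² = 36)
(n - 107)² = (36 - 107)² = (-71)² = 5041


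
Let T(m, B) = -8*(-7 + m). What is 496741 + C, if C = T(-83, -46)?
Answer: 497461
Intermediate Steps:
T(m, B) = 56 - 8*m
C = 720 (C = 56 - 8*(-83) = 56 + 664 = 720)
496741 + C = 496741 + 720 = 497461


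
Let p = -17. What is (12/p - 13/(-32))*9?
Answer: -1467/544 ≈ -2.6967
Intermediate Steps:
(12/p - 13/(-32))*9 = (12/(-17) - 13/(-32))*9 = (12*(-1/17) - 13*(-1/32))*9 = (-12/17 + 13/32)*9 = -163/544*9 = -1467/544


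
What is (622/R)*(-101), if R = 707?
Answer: -622/7 ≈ -88.857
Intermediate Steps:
(622/R)*(-101) = (622/707)*(-101) = -622/7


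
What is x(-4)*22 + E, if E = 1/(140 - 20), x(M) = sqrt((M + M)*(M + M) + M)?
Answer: 1/120 + 44*sqrt(15) ≈ 170.42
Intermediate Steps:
x(M) = sqrt(M + 4*M**2) (x(M) = sqrt((2*M)*(2*M) + M) = sqrt(4*M**2 + M) = sqrt(M + 4*M**2))
E = 1/120 ≈ 0.0083333
x(-4)*22 + E = sqrt(-4*(1 + 4*(-4)))*22 + 1/120 = sqrt(-4*(1 - 16))*22 + 1/120 = sqrt(-4*(-15))*22 + 1/120 = sqrt(60)*22 + 1/120 = (2*sqrt(15))*22 + 1/120 = 44*sqrt(15) + 1/120 = 1/120 + 44*sqrt(15)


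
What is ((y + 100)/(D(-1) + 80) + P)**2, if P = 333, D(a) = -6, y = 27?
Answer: 613503361/5476 ≈ 1.1204e+5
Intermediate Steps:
((y + 100)/(D(-1) + 80) + P)**2 = ((27 + 100)/(-6 + 80) + 333)**2 = (127/74 + 333)**2 = (24769/74)**2 = 613503361/5476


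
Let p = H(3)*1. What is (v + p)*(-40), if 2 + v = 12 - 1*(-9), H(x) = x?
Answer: -880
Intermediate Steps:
v = 19 (v = -2 + (12 - 1*(-9)) = -2 + (12 + 9) = -2 + 21 = 19)
p = 3 (p = 3*1 = 3)
(v + p)*(-40) = (19 + 3)*(-40) = 22*(-40) = -880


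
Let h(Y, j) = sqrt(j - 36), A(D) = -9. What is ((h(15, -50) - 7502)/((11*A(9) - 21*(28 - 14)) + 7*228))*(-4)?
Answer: 30008/1203 - 4*I*sqrt(86)/1203 ≈ 24.944 - 0.030835*I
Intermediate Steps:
h(Y, j) = sqrt(-36 + j)
((h(15, -50) - 7502)/((11*A(9) - 21*(28 - 14)) + 7*228))*(-4) = ((sqrt(-36 - 50) - 7502)/((11*(-9) - 21*(28 - 14)) + 7*228))*(-4) = ((sqrt(-86) - 7502)/((-99 - 21*14) + 1596))*(-4) = ((I*sqrt(86) - 7502)/((-99 - 294) + 1596))*(-4) = ((-7502 + I*sqrt(86))/(-393 + 1596))*(-4) = ((-7502 + I*sqrt(86))/1203)*(-4) = ((-7502 + I*sqrt(86))*(1/1203))*(-4) = (-7502/1203 + I*sqrt(86)/1203)*(-4) = 30008/1203 - 4*I*sqrt(86)/1203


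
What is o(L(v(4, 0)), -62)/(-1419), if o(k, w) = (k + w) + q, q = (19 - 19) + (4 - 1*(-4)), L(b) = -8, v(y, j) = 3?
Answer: 62/1419 ≈ 0.043693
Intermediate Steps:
q = 8 (q = 0 + (4 + 4) = 0 + 8 = 8)
o(k, w) = 8 + k + w (o(k, w) = (k + w) + 8 = 8 + k + w)
o(L(v(4, 0)), -62)/(-1419) = (8 - 8 - 62)/(-1419) = -62*(-1/1419) = 62/1419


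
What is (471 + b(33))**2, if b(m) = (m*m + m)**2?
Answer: 1585975016025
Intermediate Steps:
b(m) = (m + m**2)**2 (b(m) = (m**2 + m)**2 = (m + m**2)**2)
(471 + b(33))**2 = (471 + 33**2*(1 + 33)**2)**2 = (471 + 1089*34**2)**2 = (471 + 1089*1156)**2 = (471 + 1258884)**2 = 1259355**2 = 1585975016025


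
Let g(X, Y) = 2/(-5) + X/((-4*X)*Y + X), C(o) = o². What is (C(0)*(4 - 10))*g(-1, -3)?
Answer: 0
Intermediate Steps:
g(X, Y) = -⅖ + X/(X - 4*X*Y) (g(X, Y) = 2*(-⅕) + X/(-4*X*Y + X) = -⅖ + X/(X - 4*X*Y))
(C(0)*(4 - 10))*g(-1, -3) = (0²*(4 - 10))*((-3 - 8*(-3))/(5*(-1 + 4*(-3)))) = (0*(-6))*((-3 + 24)/(5*(-1 - 12))) = 0*((⅕)*21/(-13)) = 0*((⅕)*(-1/13)*21) = 0*(-21/65) = 0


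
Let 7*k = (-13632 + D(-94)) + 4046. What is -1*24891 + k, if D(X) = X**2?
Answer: -174987/7 ≈ -24998.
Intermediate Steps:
k = -750/7 (k = ((-13632 + (-94)**2) + 4046)/7 = ((-13632 + 8836) + 4046)/7 = (-4796 + 4046)/7 = (1/7)*(-750) = -750/7 ≈ -107.14)
-1*24891 + k = -1*24891 - 750/7 = -24891 - 750/7 = -174987/7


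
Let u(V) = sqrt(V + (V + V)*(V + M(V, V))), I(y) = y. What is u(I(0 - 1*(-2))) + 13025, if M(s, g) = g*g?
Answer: 13025 + sqrt(26) ≈ 13030.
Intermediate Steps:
M(s, g) = g**2
u(V) = sqrt(V + 2*V*(V + V**2)) (u(V) = sqrt(V + (V + V)*(V + V**2)) = sqrt(V + (2*V)*(V + V**2)) = sqrt(V + 2*V*(V + V**2)))
u(I(0 - 1*(-2))) + 13025 = sqrt((0 - 1*(-2))*(1 + 2*(0 - 1*(-2)) + 2*(0 - 1*(-2))**2)) + 13025 = sqrt((0 + 2)*(1 + 2*(0 + 2) + 2*(0 + 2)**2)) + 13025 = sqrt(2*(1 + 2*2 + 2*2**2)) + 13025 = sqrt(2*(1 + 4 + 2*4)) + 13025 = sqrt(2*(1 + 4 + 8)) + 13025 = sqrt(2*13) + 13025 = sqrt(26) + 13025 = 13025 + sqrt(26)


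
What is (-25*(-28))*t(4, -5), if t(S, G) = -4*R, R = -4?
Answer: 11200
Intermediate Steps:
t(S, G) = 16 (t(S, G) = -4*(-4) = 16)
(-25*(-28))*t(4, -5) = -25*(-28)*16 = 700*16 = 11200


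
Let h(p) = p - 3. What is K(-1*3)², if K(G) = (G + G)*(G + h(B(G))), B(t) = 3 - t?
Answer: 0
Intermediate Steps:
h(p) = -3 + p
K(G) = 0 (K(G) = (G + G)*(G + (-3 + (3 - G))) = (2*G)*(G - G) = (2*G)*0 = 0)
K(-1*3)² = 0² = 0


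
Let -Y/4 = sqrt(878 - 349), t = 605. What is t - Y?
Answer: 697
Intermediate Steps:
Y = -92 (Y = -4*sqrt(878 - 349) = -4*sqrt(529) = -4*23 = -92)
t - Y = 605 - 1*(-92) = 605 + 92 = 697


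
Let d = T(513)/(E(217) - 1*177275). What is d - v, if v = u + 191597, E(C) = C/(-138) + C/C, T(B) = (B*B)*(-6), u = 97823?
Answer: -7080161369248/24464029 ≈ -2.8941e+5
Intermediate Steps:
T(B) = -6*B² (T(B) = B²*(-6) = -6*B²)
E(C) = 1 - C/138 (E(C) = C*(-1/138) + 1 = -C/138 + 1 = 1 - C/138)
v = 289420 (v = 97823 + 191597 = 289420)
d = 217903932/24464029 (d = (-6*513²)/((1 - 1/138*217) - 1*177275) = (-6*263169)/((1 - 217/138) - 177275) = -1579014/(-79/138 - 177275) = -1579014/(-24464029/138) = -1579014*(-138/24464029) = 217903932/24464029 ≈ 8.9071)
d - v = 217903932/24464029 - 1*289420 = 217903932/24464029 - 289420 = -7080161369248/24464029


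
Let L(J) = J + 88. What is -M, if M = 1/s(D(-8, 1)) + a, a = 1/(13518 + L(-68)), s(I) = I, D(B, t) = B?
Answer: 6765/54152 ≈ 0.12493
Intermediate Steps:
L(J) = 88 + J
a = 1/13538 (a = 1/(13518 + (88 - 68)) = 1/(13518 + 20) = 1/13538 ≈ 7.3866e-5)
M = -6765/54152 (M = 1/(-8) + 1/13538 = -1/8 + 1/13538 = -6765/54152 ≈ -0.12493)
-M = -1*(-6765/54152) = 6765/54152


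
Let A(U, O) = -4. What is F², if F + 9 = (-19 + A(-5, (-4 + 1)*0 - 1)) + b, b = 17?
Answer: 225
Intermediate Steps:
F = -15 (F = -9 + ((-19 - 4) + 17) = -9 + (-23 + 17) = -9 - 6 = -15)
F² = (-15)² = 225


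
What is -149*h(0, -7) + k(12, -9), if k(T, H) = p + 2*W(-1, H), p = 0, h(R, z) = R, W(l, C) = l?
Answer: -2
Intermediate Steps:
k(T, H) = -2 (k(T, H) = 0 + 2*(-1) = 0 - 2 = -2)
-149*h(0, -7) + k(12, -9) = -149*0 - 2 = 0 - 2 = -2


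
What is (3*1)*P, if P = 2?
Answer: 6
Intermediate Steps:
(3*1)*P = (3*1)*2 = 3*2 = 6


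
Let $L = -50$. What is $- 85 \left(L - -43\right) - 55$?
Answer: $540$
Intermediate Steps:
$- 85 \left(L - -43\right) - 55 = - 85 \left(-50 - -43\right) - 55 = - 85 \left(-50 + 43\right) - 55 = \left(-85\right) \left(-7\right) - 55 = 595 - 55 = 540$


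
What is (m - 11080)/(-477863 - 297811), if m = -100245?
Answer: 111325/775674 ≈ 0.14352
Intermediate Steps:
(m - 11080)/(-477863 - 297811) = (-100245 - 11080)/(-477863 - 297811) = -111325/(-775674) = -111325*(-1/775674) = 111325/775674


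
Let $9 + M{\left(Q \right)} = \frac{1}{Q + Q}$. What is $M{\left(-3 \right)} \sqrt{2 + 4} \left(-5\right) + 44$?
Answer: $44 + \frac{275 \sqrt{6}}{6} \approx 156.27$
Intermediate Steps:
$M{\left(Q \right)} = -9 + \frac{1}{2 Q}$ ($M{\left(Q \right)} = -9 + \frac{1}{Q + Q} = -9 + \frac{1}{2 Q}$)
$M{\left(-3 \right)} \sqrt{2 + 4} \left(-5\right) + 44 = \left(-9 + \frac{1}{2 \left(-3\right)}\right) \sqrt{2 + 4} \left(-5\right) + 44 = \left(-9 + \frac{1}{2} \left(- \frac{1}{3}\right)\right) \sqrt{6} \left(-5\right) + 44 = \left(-9 - \frac{1}{6}\right) \sqrt{6} \left(-5\right) + 44 = - \frac{55 \sqrt{6}}{6} \left(-5\right) + 44 = \frac{275 \sqrt{6}}{6} + 44 = 44 + \frac{275 \sqrt{6}}{6}$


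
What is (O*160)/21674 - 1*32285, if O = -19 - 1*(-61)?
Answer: -349869185/10837 ≈ -32285.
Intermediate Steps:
O = 42 (O = -19 + 61 = 42)
(O*160)/21674 - 1*32285 = (42*160)/21674 - 1*32285 = 6720*(1/21674) - 32285 = 3360/10837 - 32285 = -349869185/10837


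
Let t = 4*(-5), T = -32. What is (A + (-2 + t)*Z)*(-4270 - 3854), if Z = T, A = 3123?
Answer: -31090548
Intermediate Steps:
Z = -32
t = -20
(A + (-2 + t)*Z)*(-4270 - 3854) = (3123 + (-2 - 20)*(-32))*(-4270 - 3854) = (3123 - 22*(-32))*(-8124) = (3123 + 704)*(-8124) = 3827*(-8124) = -31090548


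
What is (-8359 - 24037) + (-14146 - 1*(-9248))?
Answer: -37294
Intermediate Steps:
(-8359 - 24037) + (-14146 - 1*(-9248)) = -32396 + (-14146 + 9248) = -32396 - 4898 = -37294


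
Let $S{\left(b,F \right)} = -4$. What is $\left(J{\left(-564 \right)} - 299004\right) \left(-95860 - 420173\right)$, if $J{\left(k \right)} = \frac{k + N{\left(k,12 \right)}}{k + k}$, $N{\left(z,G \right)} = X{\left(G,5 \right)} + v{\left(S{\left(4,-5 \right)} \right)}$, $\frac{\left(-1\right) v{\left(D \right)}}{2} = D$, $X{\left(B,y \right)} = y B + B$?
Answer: $\frac{14503796713077}{94} \approx 1.543 \cdot 10^{11}$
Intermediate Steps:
$X{\left(B,y \right)} = B + B y$ ($X{\left(B,y \right)} = B y + B = B + B y$)
$v{\left(D \right)} = - 2 D$
$N{\left(z,G \right)} = 8 + 6 G$ ($N{\left(z,G \right)} = G \left(1 + 5\right) - -8 = G 6 + 8 = 6 G + 8 = 8 + 6 G$)
$J{\left(k \right)} = \frac{80 + k}{2 k}$ ($J{\left(k \right)} = \frac{k + \left(8 + 6 \cdot 12\right)}{k + k} = \frac{k + \left(8 + 72\right)}{2 k} = \left(k + 80\right) \frac{1}{2 k} = \left(80 + k\right) \frac{1}{2 k} = \frac{80 + k}{2 k}$)
$\left(J{\left(-564 \right)} - 299004\right) \left(-95860 - 420173\right) = \left(\frac{80 - 564}{2 \left(-564\right)} - 299004\right) \left(-95860 - 420173\right) = \left(\frac{1}{2} \left(- \frac{1}{564}\right) \left(-484\right) - 299004\right) \left(-516033\right) = \left(\frac{121}{282} - 299004\right) \left(-516033\right) = \left(- \frac{84319007}{282}\right) \left(-516033\right) = \frac{14503796713077}{94}$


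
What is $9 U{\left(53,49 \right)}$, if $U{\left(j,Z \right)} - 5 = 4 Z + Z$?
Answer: $2250$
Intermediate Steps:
$U{\left(j,Z \right)} = 5 + 5 Z$ ($U{\left(j,Z \right)} = 5 + \left(4 Z + Z\right) = 5 + 5 Z$)
$9 U{\left(53,49 \right)} = 9 \left(5 + 5 \cdot 49\right) = 9 \left(5 + 245\right) = 9 \cdot 250 = 2250$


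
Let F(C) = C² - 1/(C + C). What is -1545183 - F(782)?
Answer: -3373089747/1564 ≈ -2.1567e+6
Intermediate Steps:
F(C) = C² - 1/(2*C)
-1545183 - F(782) = -1545183 - (-½ + 782³)/782 = -1545183 - (-½ + 478211768)/782 = -1545183 - 956423535/(782*2) = -1545183 - 1*956423535/1564 = -1545183 - 956423535/1564 = -3373089747/1564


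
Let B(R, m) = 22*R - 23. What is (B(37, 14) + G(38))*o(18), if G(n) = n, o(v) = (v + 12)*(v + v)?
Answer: 895320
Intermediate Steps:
o(v) = 2*v*(12 + v) (o(v) = (12 + v)*(2*v) = 2*v*(12 + v))
B(R, m) = -23 + 22*R
(B(37, 14) + G(38))*o(18) = ((-23 + 22*37) + 38)*(2*18*(12 + 18)) = ((-23 + 814) + 38)*(2*18*30) = (791 + 38)*1080 = 829*1080 = 895320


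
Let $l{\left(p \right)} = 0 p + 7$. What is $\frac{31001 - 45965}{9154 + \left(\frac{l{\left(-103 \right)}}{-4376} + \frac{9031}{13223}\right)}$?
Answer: $- \frac{865874621472}{529725091687} \approx -1.6346$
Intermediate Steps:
$l{\left(p \right)} = 7$ ($l{\left(p \right)} = 0 + 7 = 7$)
$\frac{31001 - 45965}{9154 + \left(\frac{l{\left(-103 \right)}}{-4376} + \frac{9031}{13223}\right)} = \frac{31001 - 45965}{9154 + \left(\frac{7}{-4376} + \frac{9031}{13223}\right)} = - \frac{14964}{9154 + \left(7 \left(- \frac{1}{4376}\right) + 9031 \cdot \frac{1}{13223}\right)} = - \frac{14964}{9154 + \left(- \frac{7}{4376} + \frac{9031}{13223}\right)} = - \frac{14964}{9154 + \frac{39427095}{57863848}} = - \frac{14964}{\frac{529725091687}{57863848}} = \left(-14964\right) \frac{57863848}{529725091687} = - \frac{865874621472}{529725091687}$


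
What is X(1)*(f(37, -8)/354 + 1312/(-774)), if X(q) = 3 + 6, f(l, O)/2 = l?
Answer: -33931/2537 ≈ -13.374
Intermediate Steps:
f(l, O) = 2*l
X(q) = 9
X(1)*(f(37, -8)/354 + 1312/(-774)) = 9*((2*37)/354 + 1312/(-774)) = 9*(74*(1/354) + 1312*(-1/774)) = 9*(37/177 - 656/387) = 9*(-33931/22833) = -33931/2537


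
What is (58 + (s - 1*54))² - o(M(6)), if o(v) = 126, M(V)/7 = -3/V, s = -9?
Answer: -101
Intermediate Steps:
M(V) = -21/V (M(V) = 7*(-3/V) = -21/V)
(58 + (s - 1*54))² - o(M(6)) = (58 + (-9 - 1*54))² - 1*126 = (58 + (-9 - 54))² - 126 = (58 - 63)² - 126 = (-5)² - 126 = 25 - 126 = -101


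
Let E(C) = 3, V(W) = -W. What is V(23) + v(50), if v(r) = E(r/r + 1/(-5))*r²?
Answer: 7477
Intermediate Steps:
v(r) = 3*r²
V(23) + v(50) = -1*23 + 3*50² = -23 + 3*2500 = -23 + 7500 = 7477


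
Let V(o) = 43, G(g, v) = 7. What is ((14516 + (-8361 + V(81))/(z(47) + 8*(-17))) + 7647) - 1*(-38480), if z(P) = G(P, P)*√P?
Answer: 983123347/16193 + 58226*√47/16193 ≈ 60738.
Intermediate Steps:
z(P) = 7*√P
((14516 + (-8361 + V(81))/(z(47) + 8*(-17))) + 7647) - 1*(-38480) = ((14516 + (-8361 + 43)/(7*√47 + 8*(-17))) + 7647) - 1*(-38480) = ((14516 - 8318/(7*√47 - 136)) + 7647) + 38480 = ((14516 - 8318/(-136 + 7*√47)) + 7647) + 38480 = (22163 - 8318/(-136 + 7*√47)) + 38480 = 60643 - 8318/(-136 + 7*√47)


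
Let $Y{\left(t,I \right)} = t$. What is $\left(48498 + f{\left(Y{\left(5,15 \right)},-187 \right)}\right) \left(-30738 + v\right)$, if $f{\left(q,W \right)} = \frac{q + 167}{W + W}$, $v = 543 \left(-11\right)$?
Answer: $- \frac{332933527440}{187} \approx -1.7804 \cdot 10^{9}$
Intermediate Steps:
$v = -5973$
$f{\left(q,W \right)} = \frac{167 + q}{2 W}$
$\left(48498 + f{\left(Y{\left(5,15 \right)},-187 \right)}\right) \left(-30738 + v\right) = \left(48498 + \frac{167 + 5}{2 \left(-187\right)}\right) \left(-30738 - 5973\right) = \left(48498 + \frac{1}{2} \left(- \frac{1}{187}\right) 172\right) \left(-36711\right) = \left(48498 - \frac{86}{187}\right) \left(-36711\right) = \frac{9069040}{187} \left(-36711\right) = - \frac{332933527440}{187}$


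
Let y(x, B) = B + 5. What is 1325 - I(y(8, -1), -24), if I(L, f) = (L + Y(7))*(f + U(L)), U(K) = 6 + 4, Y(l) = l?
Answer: 1479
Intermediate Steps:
U(K) = 10
y(x, B) = 5 + B
I(L, f) = (7 + L)*(10 + f) (I(L, f) = (L + 7)*(f + 10) = (7 + L)*(10 + f))
1325 - I(y(8, -1), -24) = 1325 - (70 + 7*(-24) + 10*(5 - 1) + (5 - 1)*(-24)) = 1325 - (70 - 168 + 10*4 + 4*(-24)) = 1325 - (70 - 168 + 40 - 96) = 1325 - 1*(-154) = 1325 + 154 = 1479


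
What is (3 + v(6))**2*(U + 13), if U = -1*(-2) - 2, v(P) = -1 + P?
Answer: 832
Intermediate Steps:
U = 0 (U = 2 - 2 = 0)
(3 + v(6))**2*(U + 13) = (3 + (-1 + 6))**2*(0 + 13) = (3 + 5)**2*13 = 8**2*13 = 64*13 = 832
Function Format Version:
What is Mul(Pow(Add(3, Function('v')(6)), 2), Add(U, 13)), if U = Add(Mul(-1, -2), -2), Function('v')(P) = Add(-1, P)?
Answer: 832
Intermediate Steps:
U = 0 (U = Add(2, -2) = 0)
Mul(Pow(Add(3, Function('v')(6)), 2), Add(U, 13)) = Mul(Pow(Add(3, Add(-1, 6)), 2), Add(0, 13)) = Mul(Pow(Add(3, 5), 2), 13) = Mul(Pow(8, 2), 13) = Mul(64, 13) = 832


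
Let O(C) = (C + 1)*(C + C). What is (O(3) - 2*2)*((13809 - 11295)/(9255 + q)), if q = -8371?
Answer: 12570/221 ≈ 56.878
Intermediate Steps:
O(C) = 2*C*(1 + C) (O(C) = (1 + C)*(2*C) = 2*C*(1 + C))
(O(3) - 2*2)*((13809 - 11295)/(9255 + q)) = (2*3*(1 + 3) - 2*2)*((13809 - 11295)/(9255 - 8371)) = (2*3*4 - 4)*(2514/884) = (24 - 4)*(2514*(1/884)) = 20*(1257/442) = 12570/221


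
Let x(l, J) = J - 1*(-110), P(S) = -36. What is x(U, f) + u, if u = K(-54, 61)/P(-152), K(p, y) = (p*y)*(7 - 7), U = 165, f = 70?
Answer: 180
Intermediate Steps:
K(p, y) = 0 (K(p, y) = (p*y)*0 = 0)
x(l, J) = 110 + J (x(l, J) = J + 110 = 110 + J)
u = 0 (u = 0/(-36) = 0*(-1/36) = 0)
x(U, f) + u = (110 + 70) + 0 = 180 + 0 = 180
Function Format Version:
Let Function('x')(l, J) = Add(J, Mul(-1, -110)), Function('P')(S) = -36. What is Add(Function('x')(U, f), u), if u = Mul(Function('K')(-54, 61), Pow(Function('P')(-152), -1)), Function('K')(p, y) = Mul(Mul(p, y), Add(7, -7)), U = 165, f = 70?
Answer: 180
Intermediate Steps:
Function('K')(p, y) = 0 (Function('K')(p, y) = Mul(Mul(p, y), 0) = 0)
Function('x')(l, J) = Add(110, J) (Function('x')(l, J) = Add(J, 110) = Add(110, J))
u = 0 (u = Mul(0, Pow(-36, -1)) = Mul(0, Rational(-1, 36)) = 0)
Add(Function('x')(U, f), u) = Add(Add(110, 70), 0) = Add(180, 0) = 180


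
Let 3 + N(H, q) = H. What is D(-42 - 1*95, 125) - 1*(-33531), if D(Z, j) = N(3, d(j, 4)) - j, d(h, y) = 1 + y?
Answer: 33406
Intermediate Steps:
N(H, q) = -3 + H
D(Z, j) = -j (D(Z, j) = (-3 + 3) - j = 0 - j = -j)
D(-42 - 1*95, 125) - 1*(-33531) = -1*125 - 1*(-33531) = -125 + 33531 = 33406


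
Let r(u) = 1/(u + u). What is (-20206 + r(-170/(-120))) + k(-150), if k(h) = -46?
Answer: -344278/17 ≈ -20252.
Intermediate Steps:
r(u) = 1/(2*u)
(-20206 + r(-170/(-120))) + k(-150) = (-20206 + 1/(2*((-170/(-120))))) - 46 = (-20206 + 1/(2*((-170*(-1/120))))) - 46 = (-20206 + 1/(2*(17/12))) - 46 = (-20206 + (½)*(12/17)) - 46 = (-20206 + 6/17) - 46 = -343496/17 - 46 = -344278/17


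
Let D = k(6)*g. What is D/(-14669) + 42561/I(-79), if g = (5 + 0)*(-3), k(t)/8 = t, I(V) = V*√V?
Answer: 720/14669 + 42561*I*√79/6241 ≈ 0.049083 + 60.614*I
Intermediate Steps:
I(V) = V^(3/2)
k(t) = 8*t
g = -15 (g = 5*(-3) = -15)
D = -720 (D = (8*6)*(-15) = 48*(-15) = -720)
D/(-14669) + 42561/I(-79) = -720/(-14669) + 42561/((-79)^(3/2)) = -720*(-1/14669) + 42561/((-79*I*√79)) = 720/14669 + 42561*(I*√79/6241) = 720/14669 + 42561*I*√79/6241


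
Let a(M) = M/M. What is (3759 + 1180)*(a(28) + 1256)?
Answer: 6208323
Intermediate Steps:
a(M) = 1
(3759 + 1180)*(a(28) + 1256) = (3759 + 1180)*(1 + 1256) = 4939*1257 = 6208323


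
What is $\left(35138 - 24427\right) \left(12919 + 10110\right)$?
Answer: $246663619$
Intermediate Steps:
$\left(35138 - 24427\right) \left(12919 + 10110\right) = 10711 \cdot 23029 = 246663619$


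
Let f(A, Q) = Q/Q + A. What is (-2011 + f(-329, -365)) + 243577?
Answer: 241238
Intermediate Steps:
f(A, Q) = 1 + A
(-2011 + f(-329, -365)) + 243577 = (-2011 + (1 - 329)) + 243577 = (-2011 - 328) + 243577 = -2339 + 243577 = 241238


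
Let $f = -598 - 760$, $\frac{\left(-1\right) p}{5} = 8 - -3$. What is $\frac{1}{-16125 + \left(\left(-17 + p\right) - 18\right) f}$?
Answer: $\frac{1}{106095} \approx 9.4255 \cdot 10^{-6}$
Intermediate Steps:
$p = -55$ ($p = - 5 \left(8 - -3\right) = - 5 \left(8 + 3\right) = \left(-5\right) 11 = -55$)
$f = -1358$
$\frac{1}{-16125 + \left(\left(-17 + p\right) - 18\right) f} = \frac{1}{-16125 + \left(\left(-17 - 55\right) - 18\right) \left(-1358\right)} = \frac{1}{-16125 + \left(-72 - 18\right) \left(-1358\right)} = \frac{1}{-16125 - -122220} = \frac{1}{-16125 + 122220} = \frac{1}{106095}$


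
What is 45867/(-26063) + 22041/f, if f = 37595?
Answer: -1149915282/979838485 ≈ -1.1736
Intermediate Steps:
45867/(-26063) + 22041/f = 45867/(-26063) + 22041/37595 = 45867*(-1/26063) + 22041*(1/37595) = -45867/26063 + 22041/37595 = -1149915282/979838485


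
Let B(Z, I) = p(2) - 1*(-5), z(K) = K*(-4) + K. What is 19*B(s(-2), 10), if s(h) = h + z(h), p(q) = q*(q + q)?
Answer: 247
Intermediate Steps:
z(K) = -3*K (z(K) = -4*K + K = -3*K)
p(q) = 2*q**2 (p(q) = q*(2*q) = 2*q**2)
s(h) = -2*h (s(h) = h - 3*h = -2*h)
B(Z, I) = 13 (B(Z, I) = 2*2**2 - 1*(-5) = 2*4 + 5 = 8 + 5 = 13)
19*B(s(-2), 10) = 19*13 = 247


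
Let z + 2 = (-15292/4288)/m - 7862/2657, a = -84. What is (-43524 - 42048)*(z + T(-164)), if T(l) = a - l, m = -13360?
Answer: -61089248693822463/9513335360 ≈ -6.4214e+6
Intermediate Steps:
z = -188695460209/38053341440 (z = -2 + (-15292/4288/(-13360) - 7862/2657) = -2 + (-15292*1/4288*(-1/13360) - 7862*1/2657) = -2 + (-3823/1072*(-1/13360) - 7862/2657) = -2 + (3823/14321920 - 7862/2657) = -2 - 112588777329/38053341440 = -188695460209/38053341440 ≈ -4.9587)
T(l) = -84 - l
(-43524 - 42048)*(z + T(-164)) = (-43524 - 42048)*(-188695460209/38053341440 + (-84 - 1*(-164))) = -85572*(-188695460209/38053341440 + (-84 + 164)) = -85572*(-188695460209/38053341440 + 80) = -85572*2855571854991/38053341440 = -61089248693822463/9513335360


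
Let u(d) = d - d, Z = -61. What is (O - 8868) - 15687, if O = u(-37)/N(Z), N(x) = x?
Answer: -24555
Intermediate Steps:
u(d) = 0
O = 0 (O = 0/(-61) = 0*(-1/61) = 0)
(O - 8868) - 15687 = (0 - 8868) - 15687 = -8868 - 15687 = -24555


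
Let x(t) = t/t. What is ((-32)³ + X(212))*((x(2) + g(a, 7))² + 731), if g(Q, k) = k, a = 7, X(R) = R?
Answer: -25882020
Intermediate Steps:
x(t) = 1
((-32)³ + X(212))*((x(2) + g(a, 7))² + 731) = ((-32)³ + 212)*((1 + 7)² + 731) = (-32768 + 212)*(8² + 731) = -32556*(64 + 731) = -32556*795 = -25882020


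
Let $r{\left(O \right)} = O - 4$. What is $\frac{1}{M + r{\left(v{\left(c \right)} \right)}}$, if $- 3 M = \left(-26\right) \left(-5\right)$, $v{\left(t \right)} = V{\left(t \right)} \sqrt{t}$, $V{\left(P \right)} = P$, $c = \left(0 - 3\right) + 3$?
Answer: $- \frac{3}{142} \approx -0.021127$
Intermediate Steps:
$c = 0$ ($c = -3 + 3 = 0$)
$v{\left(t \right)} = t^{\frac{3}{2}}$ ($v{\left(t \right)} = t \sqrt{t} = t^{\frac{3}{2}}$)
$M = - \frac{130}{3}$ ($M = - \frac{\left(-26\right) \left(-5\right)}{3} = \left(- \frac{1}{3}\right) 130 = - \frac{130}{3} \approx -43.333$)
$r{\left(O \right)} = -4 + O$
$\frac{1}{M + r{\left(v{\left(c \right)} \right)}} = \frac{1}{- \frac{130}{3} - \left(4 - 0^{\frac{3}{2}}\right)} = \frac{1}{- \frac{130}{3} + \left(-4 + 0\right)} = \frac{1}{- \frac{130}{3} - 4} = \frac{1}{- \frac{142}{3}} = - \frac{3}{142}$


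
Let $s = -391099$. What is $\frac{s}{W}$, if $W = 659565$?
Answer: $- \frac{391099}{659565} \approx -0.59297$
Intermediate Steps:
$\frac{s}{W} = - \frac{391099}{659565}$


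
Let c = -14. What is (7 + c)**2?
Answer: 49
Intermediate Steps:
(7 + c)**2 = (7 - 14)**2 = (-7)**2 = 49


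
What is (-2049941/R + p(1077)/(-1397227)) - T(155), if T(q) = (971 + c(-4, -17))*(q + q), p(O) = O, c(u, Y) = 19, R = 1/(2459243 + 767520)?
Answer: -9242201217818231518/1397227 ≈ -6.6147e+12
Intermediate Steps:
R = 1/3226763 ≈ 3.0991e-7
T(q) = 1980*q (T(q) = (971 + 19)*(q + q) = 990*(2*q) = 1980*q)
(-2049941/R + p(1077)/(-1397227)) - T(155) = (-2049941/1/3226763 + 1077/(-1397227)) - 1980*155 = (-2049941*3226763 + 1077*(-1/1397227)) - 1*306900 = (-6614673770983 - 1077/1397227) - 306900 = -9242200789009265218/1397227 - 306900 = -9242201217818231518/1397227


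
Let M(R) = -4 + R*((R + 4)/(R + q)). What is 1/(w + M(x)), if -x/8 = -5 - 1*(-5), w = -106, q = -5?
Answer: -1/110 ≈ -0.0090909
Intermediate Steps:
x = 0 (x = -8*(-5 - 1*(-5)) = -8*(-5 + 5) = -8*0 = 0)
M(R) = -4 + R*(4 + R)/(-5 + R) (M(R) = -4 + R*((R + 4)/(R - 5)) = -4 + R*((4 + R)/(-5 + R)) = -4 + R*(4 + R)/(-5 + R))
1/(w + M(x)) = 1/(-106 + (20 + 0**2)/(-5 + 0)) = 1/(-106 + (20 + 0)/(-5)) = 1/(-106 - 1/5*20) = 1/(-106 - 4) = 1/(-110) = -1/110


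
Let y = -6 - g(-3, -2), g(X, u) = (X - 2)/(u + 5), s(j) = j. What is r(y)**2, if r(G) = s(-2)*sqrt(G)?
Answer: -52/3 ≈ -17.333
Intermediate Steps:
g(X, u) = (-2 + X)/(5 + u)
y = -13/3 (y = -6 - (-2 - 3)/(5 - 2) = -6 - (-5)/3 = -6 - 1*(-5/3) = -6 + 5/3 = -13/3 ≈ -4.3333)
r(G) = -2*sqrt(G)
r(y)**2 = (-2*I*sqrt(39)/3)**2 = -52/3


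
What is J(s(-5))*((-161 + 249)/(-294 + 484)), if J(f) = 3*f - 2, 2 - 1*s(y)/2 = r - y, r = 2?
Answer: -1408/95 ≈ -14.821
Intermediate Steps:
s(y) = 2*y (s(y) = 4 - 2*(2 - y) = 4 + (-4 + 2*y) = 2*y)
J(f) = -2 + 3*f
J(s(-5))*((-161 + 249)/(-294 + 484)) = (-2 + 3*(2*(-5)))*((-161 + 249)/(-294 + 484)) = (-2 + 3*(-10))*(88/190) = (-2 - 30)*(88*(1/190)) = -32*44/95 = -1408/95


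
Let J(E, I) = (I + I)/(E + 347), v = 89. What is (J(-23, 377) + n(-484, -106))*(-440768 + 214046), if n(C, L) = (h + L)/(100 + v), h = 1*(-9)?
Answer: -73646863/189 ≈ -3.8967e+5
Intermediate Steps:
h = -9
J(E, I) = 2*I/(347 + E) (J(E, I) = (2*I)/(347 + E) = 2*I/(347 + E))
n(C, L) = -1/21 + L/189 (n(C, L) = (-9 + L)/(100 + 89) = (-9 + L)/189 = (-9 + L)*(1/189) = -1/21 + L/189)
(J(-23, 377) + n(-484, -106))*(-440768 + 214046) = (2*377/(347 - 23) + (-1/21 + (1/189)*(-106)))*(-440768 + 214046) = (2*377/324 + (-1/21 - 106/189))*(-226722) = (2*377*(1/324) - 115/189)*(-226722) = (377/162 - 115/189)*(-226722) = (1949/1134)*(-226722) = -73646863/189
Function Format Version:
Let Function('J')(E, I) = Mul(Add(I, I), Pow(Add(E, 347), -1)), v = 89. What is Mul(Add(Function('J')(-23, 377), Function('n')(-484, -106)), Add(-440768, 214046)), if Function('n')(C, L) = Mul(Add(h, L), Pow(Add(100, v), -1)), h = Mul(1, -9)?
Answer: Rational(-73646863, 189) ≈ -3.8967e+5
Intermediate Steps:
h = -9
Function('J')(E, I) = Mul(2, I, Pow(Add(347, E), -1)) (Function('J')(E, I) = Mul(Mul(2, I), Pow(Add(347, E), -1)) = Mul(2, I, Pow(Add(347, E), -1)))
Function('n')(C, L) = Add(Rational(-1, 21), Mul(Rational(1, 189), L)) (Function('n')(C, L) = Mul(Add(-9, L), Pow(Add(100, 89), -1)) = Mul(Add(-9, L), Pow(189, -1)) = Mul(Add(-9, L), Rational(1, 189)) = Add(Rational(-1, 21), Mul(Rational(1, 189), L)))
Mul(Add(Function('J')(-23, 377), Function('n')(-484, -106)), Add(-440768, 214046)) = Mul(Add(Mul(2, 377, Pow(Add(347, -23), -1)), Add(Rational(-1, 21), Mul(Rational(1, 189), -106))), Add(-440768, 214046)) = Mul(Add(Mul(2, 377, Pow(324, -1)), Add(Rational(-1, 21), Rational(-106, 189))), -226722) = Mul(Add(Mul(2, 377, Rational(1, 324)), Rational(-115, 189)), -226722) = Mul(Add(Rational(377, 162), Rational(-115, 189)), -226722) = Mul(Rational(1949, 1134), -226722) = Rational(-73646863, 189)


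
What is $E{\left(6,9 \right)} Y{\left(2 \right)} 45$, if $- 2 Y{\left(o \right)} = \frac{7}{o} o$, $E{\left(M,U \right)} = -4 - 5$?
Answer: $\frac{2835}{2} \approx 1417.5$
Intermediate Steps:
$E{\left(M,U \right)} = -9$ ($E{\left(M,U \right)} = -4 - 5 = -9$)
$Y{\left(o \right)} = - \frac{7}{2}$ ($Y{\left(o \right)} = - \frac{\frac{7}{o} o}{2} = \left(- \frac{1}{2}\right) 7 = - \frac{7}{2}$)
$E{\left(6,9 \right)} Y{\left(2 \right)} 45 = \left(-9\right) \left(- \frac{7}{2}\right) 45 = \frac{63}{2} \cdot 45 = \frac{2835}{2}$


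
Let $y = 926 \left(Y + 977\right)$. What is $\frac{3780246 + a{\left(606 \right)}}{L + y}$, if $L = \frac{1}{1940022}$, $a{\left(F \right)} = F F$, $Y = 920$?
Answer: $\frac{8046206324604}{3407885325685} \approx 2.3611$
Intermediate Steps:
$a{\left(F \right)} = F^{2}$
$y = 1756622$ ($y = 926 \left(920 + 977\right) = 926 \cdot 1897 = 1756622$)
$L = \frac{1}{1940022} \approx 5.1546 \cdot 10^{-7}$
$\frac{3780246 + a{\left(606 \right)}}{L + y} = \frac{3780246 + 606^{2}}{\frac{1}{1940022} + 1756622} = \frac{3780246 + 367236}{\frac{3407885325685}{1940022}} = 4147482 \cdot \frac{1940022}{3407885325685} = \frac{8046206324604}{3407885325685}$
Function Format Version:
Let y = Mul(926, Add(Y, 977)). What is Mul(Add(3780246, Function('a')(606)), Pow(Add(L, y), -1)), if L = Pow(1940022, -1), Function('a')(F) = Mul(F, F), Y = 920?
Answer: Rational(8046206324604, 3407885325685) ≈ 2.3611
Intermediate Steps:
Function('a')(F) = Pow(F, 2)
y = 1756622 (y = Mul(926, Add(920, 977)) = Mul(926, 1897) = 1756622)
L = Rational(1, 1940022) ≈ 5.1546e-7
Mul(Add(3780246, Function('a')(606)), Pow(Add(L, y), -1)) = Mul(Add(3780246, Pow(606, 2)), Pow(Add(Rational(1, 1940022), 1756622), -1)) = Mul(Add(3780246, 367236), Pow(Rational(3407885325685, 1940022), -1)) = Mul(4147482, Rational(1940022, 3407885325685)) = Rational(8046206324604, 3407885325685)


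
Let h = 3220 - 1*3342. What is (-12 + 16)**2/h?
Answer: -8/61 ≈ -0.13115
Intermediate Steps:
h = -122 (h = 3220 - 3342 = -122)
(-12 + 16)**2/h = (-12 + 16)**2/(-122) = 4**2*(-1/122) = 16*(-1/122) = -8/61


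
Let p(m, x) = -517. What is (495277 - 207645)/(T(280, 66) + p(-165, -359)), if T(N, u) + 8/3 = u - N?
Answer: -862896/2201 ≈ -392.05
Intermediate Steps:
T(N, u) = -8/3 + u - N (T(N, u) = -8/3 + (u - N) = -8/3 + u - N)
(495277 - 207645)/(T(280, 66) + p(-165, -359)) = (495277 - 207645)/((-8/3 + 66 - 1*280) - 517) = 287632/((-8/3 + 66 - 280) - 517) = 287632/(-650/3 - 517) = 287632/(-2201/3) = 287632*(-3/2201) = -862896/2201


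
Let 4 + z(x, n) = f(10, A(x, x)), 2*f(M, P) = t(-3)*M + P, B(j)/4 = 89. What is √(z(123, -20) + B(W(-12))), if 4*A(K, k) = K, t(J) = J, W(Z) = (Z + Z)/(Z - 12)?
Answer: √5638/4 ≈ 18.772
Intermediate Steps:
W(Z) = 2*Z/(-12 + Z) (W(Z) = (2*Z)/(-12 + Z) = 2*Z/(-12 + Z))
B(j) = 356 (B(j) = 4*89 = 356)
A(K, k) = K/4
f(M, P) = P/2 - 3*M/2 (f(M, P) = (-3*M + P)/2 = (P - 3*M)/2 = P/2 - 3*M/2)
z(x, n) = -19 + x/8 (z(x, n) = -4 + ((x/4)/2 - 3/2*10) = -4 + (x/8 - 15) = -4 + (-15 + x/8) = -19 + x/8)
√(z(123, -20) + B(W(-12))) = √((-19 + (⅛)*123) + 356) = √((-19 + 123/8) + 356) = √(-29/8 + 356) = √(2819/8) = √5638/4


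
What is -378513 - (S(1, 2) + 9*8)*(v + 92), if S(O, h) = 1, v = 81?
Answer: -391142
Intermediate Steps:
-378513 - (S(1, 2) + 9*8)*(v + 92) = -378513 - (1 + 9*8)*(81 + 92) = -378513 - (1 + 72)*173 = -378513 - 73*173 = -378513 - 1*12629 = -378513 - 12629 = -391142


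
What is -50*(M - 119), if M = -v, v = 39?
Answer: 7900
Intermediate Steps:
M = -39 (M = -1*39 = -39)
-50*(M - 119) = -50*(-39 - 119) = -50*(-158) = 7900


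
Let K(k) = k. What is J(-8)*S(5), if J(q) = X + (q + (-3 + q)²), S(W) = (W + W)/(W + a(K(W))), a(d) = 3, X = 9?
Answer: 305/2 ≈ 152.50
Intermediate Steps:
S(W) = 2*W/(3 + W) (S(W) = (W + W)/(W + 3) = (2*W)/(3 + W) = 2*W/(3 + W))
J(q) = 9 + q + (-3 + q)² (J(q) = 9 + (q + (-3 + q)²) = 9 + q + (-3 + q)²)
J(-8)*S(5) = (9 - 8 + (-3 - 8)²)*(2*5/(3 + 5)) = (9 - 8 + (-11)²)*(2*5/8) = (9 - 8 + 121)*(2*5*(⅛)) = 122*(5/4) = 305/2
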